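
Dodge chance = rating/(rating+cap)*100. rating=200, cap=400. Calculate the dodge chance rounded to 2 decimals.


dodge% = 200 / (200 + 400) * 100
= 200 / 600 * 100
= 0.333333 * 100
= 33.33%

33.33%


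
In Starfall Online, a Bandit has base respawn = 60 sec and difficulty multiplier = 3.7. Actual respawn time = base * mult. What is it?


Respawn time = base * multiplier
= 60 * 3.7
= 222.0 seconds

222.0 seconds


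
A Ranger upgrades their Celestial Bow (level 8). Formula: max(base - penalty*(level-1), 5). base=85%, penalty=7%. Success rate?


raw_rate = 85 - 7 * (8 - 1)
= 85 - 7 * 7
= 85 - 49
= 36
Apply floor: max(36, 5) = 36%

36%


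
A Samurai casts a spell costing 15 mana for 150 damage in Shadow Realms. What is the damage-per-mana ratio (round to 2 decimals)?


Efficiency = damage / mana
= 150 / 15
= 10.00

10.00 dmg/mana


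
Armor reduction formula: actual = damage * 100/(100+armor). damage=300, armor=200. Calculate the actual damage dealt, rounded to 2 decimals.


actual = 300 * 100 / (100 + 200)
= 300 * 100 / 300
= 30000 / 300
= 100.00

100.00 damage


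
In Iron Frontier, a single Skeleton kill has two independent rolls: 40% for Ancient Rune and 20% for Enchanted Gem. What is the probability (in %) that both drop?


For independent events, P(both) = P(A) * P(B)
= 40% * 20%
= 800 / 100 %
= 8.0%

8.0%


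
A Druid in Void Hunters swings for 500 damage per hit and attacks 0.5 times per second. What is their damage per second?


DPS = damage * attack_speed
= 500 * 0.5
= 250.0

250.0 DPS


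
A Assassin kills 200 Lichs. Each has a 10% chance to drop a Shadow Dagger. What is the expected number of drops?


Expected drops = kills * (drop_rate / 100)
= 200 * (10 / 100)
= 200 * 0.1
= 20.0

20.0 drops


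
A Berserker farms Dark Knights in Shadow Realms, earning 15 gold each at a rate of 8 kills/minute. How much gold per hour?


Gold per minute = 15 * 8 = 120
Gold per hour = 120 * 60 = 7200

7200 gold/hour


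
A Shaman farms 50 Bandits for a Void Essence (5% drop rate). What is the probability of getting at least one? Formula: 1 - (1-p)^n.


P(at least one) = 1 - P(none) = 1 - (1-p)^n
p = 5/100 = 0.05
1 - p = 0.95
(1 - p)^50 = 0.95^50 = 0.076945
P(at least one) = 1 - 0.076945 = 0.9231

0.9231


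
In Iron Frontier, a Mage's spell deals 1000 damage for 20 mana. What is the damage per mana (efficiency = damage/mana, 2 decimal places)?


Efficiency = damage / mana
= 1000 / 20
= 50.00

50.00 dmg/mana


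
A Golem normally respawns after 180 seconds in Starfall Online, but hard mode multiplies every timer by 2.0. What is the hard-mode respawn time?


Respawn time = base * multiplier
= 180 * 2.0
= 360.0 seconds

360.0 seconds


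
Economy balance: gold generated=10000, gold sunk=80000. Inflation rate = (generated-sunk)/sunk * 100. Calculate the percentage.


Net gold = 10000 - 80000 = -70000
Inflation rate = net / sunk * 100 = -70000 / 80000 * 100
= -0.875 * 100
= -87.50%

-87.50%


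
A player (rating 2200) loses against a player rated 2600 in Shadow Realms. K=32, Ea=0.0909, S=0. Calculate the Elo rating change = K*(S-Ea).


Elo update: delta = K * (S - Ea), where S = 0 (loses)
S - Ea = 0 - 0.0909 = -0.0909
Rating change = 32 * -0.0909
= -2.91

-2.91 rating points


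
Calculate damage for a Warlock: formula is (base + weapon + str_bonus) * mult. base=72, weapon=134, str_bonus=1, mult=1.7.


Sum base + weapon + str = 72 + 134 + 1 = 207
Multiply by 1.7:
207 * 1.7 = 351.9

351.9 damage


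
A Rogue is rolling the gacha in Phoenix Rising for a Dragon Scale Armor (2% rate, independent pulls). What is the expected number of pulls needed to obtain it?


Expected pulls for a geometric distribution = 1/p = 100 / rate%
= 100 / 2
= 50.0

50.0 pulls


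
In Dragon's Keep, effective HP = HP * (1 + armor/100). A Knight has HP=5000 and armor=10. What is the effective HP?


EHP = 5000 * (1 + 10/100)
= 5000 * (1 + 0.1)
= 5000 * 1.1
= 5500.0

5500.0 EHP


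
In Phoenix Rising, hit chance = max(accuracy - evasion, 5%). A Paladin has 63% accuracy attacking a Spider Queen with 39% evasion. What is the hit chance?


accuracy - evasion = 63 - 39 = 24
Apply floor: max(24, 5) = 24
Hit chance = 24%

24%


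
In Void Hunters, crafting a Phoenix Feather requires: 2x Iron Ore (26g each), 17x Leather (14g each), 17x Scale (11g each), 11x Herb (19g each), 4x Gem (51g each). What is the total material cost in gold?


Cost breakdown:
  Iron Ore: 2 * 26 = 52
  Leather: 17 * 14 = 238
  Scale: 17 * 11 = 187
  Herb: 11 * 19 = 209
  Gem: 4 * 51 = 204
Total = 52 + 238 + 187 + 209 + 204 = 890

890 gold


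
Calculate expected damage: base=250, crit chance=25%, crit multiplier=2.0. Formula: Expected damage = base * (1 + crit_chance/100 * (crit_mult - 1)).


E[dmg] = base * (1 + crit_chance * (crit_mult - 1))
cc as decimal = 25/100 = 0.25
cm - 1 = 2.0 - 1 = 1.0
Bonus factor = 0.25 * 1.0 = 0.25
Total multiplier = 1 + 0.25 = 1.25
Expected damage = 250 * 1.25 = 312.50

312.50 damage


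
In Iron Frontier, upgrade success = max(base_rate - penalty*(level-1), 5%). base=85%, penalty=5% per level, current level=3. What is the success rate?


raw_rate = 85 - 5 * (3 - 1)
= 85 - 5 * 2
= 85 - 10
= 75
Apply floor: max(75, 5) = 75%

75%


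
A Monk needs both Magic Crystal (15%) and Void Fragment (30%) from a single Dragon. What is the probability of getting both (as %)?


For independent events, P(both) = P(A) * P(B)
= 15% * 30%
= 450 / 100 %
= 4.5%

4.5%


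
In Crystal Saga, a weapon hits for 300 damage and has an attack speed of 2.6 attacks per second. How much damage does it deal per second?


DPS = damage * attack_speed
= 300 * 2.6
= 780.0

780.0 DPS


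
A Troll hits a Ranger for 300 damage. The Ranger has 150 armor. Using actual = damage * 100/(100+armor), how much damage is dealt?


actual = 300 * 100 / (100 + 150)
= 300 * 100 / 250
= 30000 / 250
= 120.00

120.00 damage


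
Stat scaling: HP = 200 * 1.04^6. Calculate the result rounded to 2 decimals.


value = base * growth^level
= 200 * 1.04^6
= 200 * 1.265319
= 253.06

253.06 HP


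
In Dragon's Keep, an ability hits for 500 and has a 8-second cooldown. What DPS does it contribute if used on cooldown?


DPS = damage / cooldown
= 500 / 8
= 62.50

62.50 DPS


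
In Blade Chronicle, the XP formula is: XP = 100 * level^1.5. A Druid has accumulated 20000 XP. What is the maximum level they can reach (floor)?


XP = 100 * level^1.5, so level = (XP / 100)^(1/1.5)
= (20000 / 100)^(1/1.5)
= 200.0^0.6667
= 34.1995
Floor: level = 34

level 34


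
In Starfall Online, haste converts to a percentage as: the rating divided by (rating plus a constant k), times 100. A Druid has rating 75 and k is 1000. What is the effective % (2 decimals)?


effective% = rating / (rating + k) * 100
= 75 / (75 + 1000) * 100
= 75 / 1075 * 100
= 0.069767 * 100
= 6.98%

6.98%


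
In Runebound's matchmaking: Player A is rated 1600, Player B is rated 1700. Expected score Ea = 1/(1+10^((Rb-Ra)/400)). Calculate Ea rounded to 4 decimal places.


Elo expected score: Ea = 1/(1 + 10^((Rb-Ra)/400))
Rb - Ra = 1700 - 1600 = 100
(Rb-Ra)/400 = 100/400 = 0.25
10^0.25 = 1.778279
Ea = 1/(1 + 1.778279) = 1/2.778279 = 0.3599

0.3599


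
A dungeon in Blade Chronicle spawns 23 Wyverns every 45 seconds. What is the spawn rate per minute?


Spawns per minute = count * (60 / interval)
= 23 * (60 / 45)
= 23 * 1.3333
= 30.67

30.67 per minute


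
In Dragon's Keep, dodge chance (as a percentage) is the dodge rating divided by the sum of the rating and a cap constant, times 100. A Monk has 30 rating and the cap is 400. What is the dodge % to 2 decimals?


dodge% = 30 / (30 + 400) * 100
= 30 / 430 * 100
= 0.069767 * 100
= 6.98%

6.98%


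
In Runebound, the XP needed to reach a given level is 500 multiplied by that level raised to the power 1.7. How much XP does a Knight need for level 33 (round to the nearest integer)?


XP = 500 * level^1.7
Substitute level = 33:
XP = 500 * 33^1.7
= 500 * 381.4817
= 190741

190741 XP


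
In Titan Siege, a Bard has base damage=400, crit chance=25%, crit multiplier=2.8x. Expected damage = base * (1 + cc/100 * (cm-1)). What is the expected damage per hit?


E[dmg] = base * (1 + crit_chance * (crit_mult - 1))
cc as decimal = 25/100 = 0.25
cm - 1 = 2.8 - 1 = 1.8
Bonus factor = 0.25 * 1.8 = 0.45
Total multiplier = 1 + 0.45 = 1.45
Expected damage = 400 * 1.45 = 580.00

580.00 damage


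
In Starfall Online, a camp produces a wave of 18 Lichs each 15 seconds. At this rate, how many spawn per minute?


Spawns per minute = count * (60 / interval)
= 18 * (60 / 15)
= 18 * 4.0
= 72.0

72.0 per minute


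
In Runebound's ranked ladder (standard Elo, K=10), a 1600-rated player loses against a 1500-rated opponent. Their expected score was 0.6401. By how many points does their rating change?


Elo update: delta = K * (S - Ea), where S = 0 (loses)
S - Ea = 0 - 0.6401 = -0.6401
Rating change = 10 * -0.6401
= -6.40

-6.40 rating points


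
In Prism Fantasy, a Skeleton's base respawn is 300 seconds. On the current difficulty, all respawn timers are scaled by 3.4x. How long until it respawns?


Respawn time = base * multiplier
= 300 * 3.4
= 1020.0 seconds

1020.0 seconds


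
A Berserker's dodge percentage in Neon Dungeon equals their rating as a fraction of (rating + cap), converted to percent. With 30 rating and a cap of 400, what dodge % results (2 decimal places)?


dodge% = 30 / (30 + 400) * 100
= 30 / 430 * 100
= 0.069767 * 100
= 6.98%

6.98%


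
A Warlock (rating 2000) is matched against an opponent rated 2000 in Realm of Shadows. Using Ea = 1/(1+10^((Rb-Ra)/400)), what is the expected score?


Elo expected score: Ea = 1/(1 + 10^((Rb-Ra)/400))
Rb - Ra = 2000 - 2000 = 0
(Rb-Ra)/400 = 0/400 = 0.0
10^0.0 = 1.0
Ea = 1/(1 + 1.0) = 1/2.0 = 0.5000

0.5000


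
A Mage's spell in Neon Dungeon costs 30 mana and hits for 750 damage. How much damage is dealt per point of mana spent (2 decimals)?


Efficiency = damage / mana
= 750 / 30
= 25.00

25.00 dmg/mana


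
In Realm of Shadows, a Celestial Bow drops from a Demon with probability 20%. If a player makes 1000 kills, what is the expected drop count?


Expected drops = kills * (drop_rate / 100)
= 1000 * (20 / 100)
= 1000 * 0.2
= 200.0

200.0 drops


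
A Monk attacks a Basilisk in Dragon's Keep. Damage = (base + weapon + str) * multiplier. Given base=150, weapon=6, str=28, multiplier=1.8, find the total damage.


Sum base + weapon + str = 150 + 6 + 28 = 184
Multiply by 1.8:
184 * 1.8 = 331.2

331.2 damage


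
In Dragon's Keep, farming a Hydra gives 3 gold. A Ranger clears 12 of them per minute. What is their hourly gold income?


Gold per minute = 3 * 12 = 36
Gold per hour = 36 * 60 = 2160

2160 gold/hour


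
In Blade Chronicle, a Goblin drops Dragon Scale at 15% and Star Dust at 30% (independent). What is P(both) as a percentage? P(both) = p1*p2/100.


For independent events, P(both) = P(A) * P(B)
= 15% * 30%
= 450 / 100 %
= 4.5%

4.5%


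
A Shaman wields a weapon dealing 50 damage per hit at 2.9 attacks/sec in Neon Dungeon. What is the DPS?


DPS = damage * attack_speed
= 50 * 2.9
= 145.0

145.0 DPS


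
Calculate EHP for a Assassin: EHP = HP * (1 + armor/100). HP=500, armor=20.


EHP = 500 * (1 + 20/100)
= 500 * (1 + 0.2)
= 500 * 1.2
= 600.0

600.0 EHP


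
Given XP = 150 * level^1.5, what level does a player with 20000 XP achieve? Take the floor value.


XP = 150 * level^1.5, so level = (XP / 150)^(1/1.5)
= (20000 / 150)^(1/1.5)
= 133.3333^0.6667
= 26.0991
Floor: level = 26

level 26


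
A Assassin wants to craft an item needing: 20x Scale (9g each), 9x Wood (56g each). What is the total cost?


Cost breakdown:
  Scale: 20 * 9 = 180
  Wood: 9 * 56 = 504
Total = 180 + 504 = 684

684 gold


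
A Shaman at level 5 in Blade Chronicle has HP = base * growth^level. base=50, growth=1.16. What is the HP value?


value = base * growth^level
= 50 * 1.16^5
= 50 * 2.100342
= 105.02

105.02 HP


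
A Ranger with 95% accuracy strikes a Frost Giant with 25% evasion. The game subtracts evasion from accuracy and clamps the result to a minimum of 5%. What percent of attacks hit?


accuracy - evasion = 95 - 25 = 70
Apply floor: max(70, 5) = 70
Hit chance = 70%

70%


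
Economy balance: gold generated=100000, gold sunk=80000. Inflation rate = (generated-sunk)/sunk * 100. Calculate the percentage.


Net gold = 100000 - 80000 = 20000
Inflation rate = net / sunk * 100 = 20000 / 80000 * 100
= 0.25 * 100
= 25.00%

25.00%


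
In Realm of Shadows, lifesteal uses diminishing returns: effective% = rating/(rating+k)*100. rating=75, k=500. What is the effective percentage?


effective% = rating / (rating + k) * 100
= 75 / (75 + 500) * 100
= 75 / 575 * 100
= 0.130435 * 100
= 13.04%

13.04%


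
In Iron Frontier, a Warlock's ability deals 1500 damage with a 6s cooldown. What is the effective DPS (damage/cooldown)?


DPS = damage / cooldown
= 1500 / 6
= 250.00

250.00 DPS


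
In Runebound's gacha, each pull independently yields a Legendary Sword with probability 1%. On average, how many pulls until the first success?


Expected pulls for a geometric distribution = 1/p = 100 / rate%
= 100 / 1
= 100.0

100.0 pulls


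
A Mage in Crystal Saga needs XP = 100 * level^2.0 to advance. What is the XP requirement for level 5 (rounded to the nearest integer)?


XP = 100 * level^2.0
Substitute level = 5:
XP = 100 * 5^2.0
= 100 * 25.0
= 2500

2500 XP


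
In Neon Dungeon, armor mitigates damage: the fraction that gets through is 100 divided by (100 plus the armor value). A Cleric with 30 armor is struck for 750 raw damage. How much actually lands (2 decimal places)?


actual = 750 * 100 / (100 + 30)
= 750 * 100 / 130
= 75000 / 130
= 576.92

576.92 damage


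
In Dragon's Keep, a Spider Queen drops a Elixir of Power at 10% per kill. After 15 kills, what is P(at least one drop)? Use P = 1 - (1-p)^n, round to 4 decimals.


P(at least one) = 1 - P(none) = 1 - (1-p)^n
p = 10/100 = 0.1
1 - p = 0.9
(1 - p)^15 = 0.9^15 = 0.205891
P(at least one) = 1 - 0.205891 = 0.7941

0.7941


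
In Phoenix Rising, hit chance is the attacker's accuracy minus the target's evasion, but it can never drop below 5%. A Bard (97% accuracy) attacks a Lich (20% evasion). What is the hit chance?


accuracy - evasion = 97 - 20 = 77
Apply floor: max(77, 5) = 77
Hit chance = 77%

77%


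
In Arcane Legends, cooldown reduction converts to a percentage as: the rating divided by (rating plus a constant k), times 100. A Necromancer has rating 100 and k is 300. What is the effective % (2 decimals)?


effective% = rating / (rating + k) * 100
= 100 / (100 + 300) * 100
= 100 / 400 * 100
= 0.25 * 100
= 25.00%

25.00%


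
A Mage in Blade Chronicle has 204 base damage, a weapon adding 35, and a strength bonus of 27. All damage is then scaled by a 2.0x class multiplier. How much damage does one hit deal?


Sum base + weapon + str = 204 + 35 + 27 = 266
Multiply by 2.0:
266 * 2.0 = 532.0

532.0 damage


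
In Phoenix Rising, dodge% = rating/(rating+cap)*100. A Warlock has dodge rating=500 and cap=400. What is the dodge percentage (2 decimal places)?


dodge% = 500 / (500 + 400) * 100
= 500 / 900 * 100
= 0.555556 * 100
= 55.56%

55.56%


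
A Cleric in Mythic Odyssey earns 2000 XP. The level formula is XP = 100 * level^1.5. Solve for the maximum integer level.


XP = 100 * level^1.5, so level = (XP / 100)^(1/1.5)
= (2000 / 100)^(1/1.5)
= 20.0^0.6667
= 7.3681
Floor: level = 7

level 7


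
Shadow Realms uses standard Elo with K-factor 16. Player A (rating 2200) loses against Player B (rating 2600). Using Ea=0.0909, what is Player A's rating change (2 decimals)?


Elo update: delta = K * (S - Ea), where S = 0 (loses)
S - Ea = 0 - 0.0909 = -0.0909
Rating change = 16 * -0.0909
= -1.45

-1.45 rating points


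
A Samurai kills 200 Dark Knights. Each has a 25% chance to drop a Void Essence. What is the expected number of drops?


Expected drops = kills * (drop_rate / 100)
= 200 * (25 / 100)
= 200 * 0.25
= 50.0

50.0 drops


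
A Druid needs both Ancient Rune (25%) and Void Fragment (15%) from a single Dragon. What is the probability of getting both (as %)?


For independent events, P(both) = P(A) * P(B)
= 25% * 15%
= 375 / 100 %
= 3.75%

3.75%


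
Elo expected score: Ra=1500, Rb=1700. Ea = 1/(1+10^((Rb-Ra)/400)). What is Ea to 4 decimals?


Elo expected score: Ea = 1/(1 + 10^((Rb-Ra)/400))
Rb - Ra = 1700 - 1500 = 200
(Rb-Ra)/400 = 200/400 = 0.5
10^0.5 = 3.162278
Ea = 1/(1 + 3.162278) = 1/4.162278 = 0.2403

0.2403


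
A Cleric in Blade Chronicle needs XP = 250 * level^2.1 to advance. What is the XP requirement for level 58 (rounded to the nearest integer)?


XP = 250 * level^2.1
Substitute level = 58:
XP = 250 * 58^2.1
= 250 * 5048.9235
= 1262231

1262231 XP


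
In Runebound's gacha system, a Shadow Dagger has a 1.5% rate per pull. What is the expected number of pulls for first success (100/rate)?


Expected pulls for a geometric distribution = 1/p = 100 / rate%
= 100 / 1.5
= 66.67

66.67 pulls


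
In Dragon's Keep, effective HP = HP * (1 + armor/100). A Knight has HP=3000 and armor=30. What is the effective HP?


EHP = 3000 * (1 + 30/100)
= 3000 * (1 + 0.3)
= 3000 * 1.3
= 3900.0

3900.0 EHP


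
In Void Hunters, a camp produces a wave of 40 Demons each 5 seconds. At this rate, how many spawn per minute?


Spawns per minute = count * (60 / interval)
= 40 * (60 / 5)
= 40 * 12.0
= 480.0

480.0 per minute


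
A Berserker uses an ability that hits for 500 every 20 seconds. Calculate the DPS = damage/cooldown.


DPS = damage / cooldown
= 500 / 20
= 25.00

25.00 DPS


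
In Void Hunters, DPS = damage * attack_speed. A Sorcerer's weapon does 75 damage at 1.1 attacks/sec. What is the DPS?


DPS = damage * attack_speed
= 75 * 1.1
= 82.5

82.5 DPS


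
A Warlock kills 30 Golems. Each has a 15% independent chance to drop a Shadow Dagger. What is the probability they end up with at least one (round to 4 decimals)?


P(at least one) = 1 - P(none) = 1 - (1-p)^n
p = 15/100 = 0.15
1 - p = 0.85
(1 - p)^30 = 0.85^30 = 0.007631
P(at least one) = 1 - 0.007631 = 0.9924

0.9924


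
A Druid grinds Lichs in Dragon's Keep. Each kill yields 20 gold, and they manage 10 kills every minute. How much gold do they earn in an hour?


Gold per minute = 20 * 10 = 200
Gold per hour = 200 * 60 = 12000

12000 gold/hour


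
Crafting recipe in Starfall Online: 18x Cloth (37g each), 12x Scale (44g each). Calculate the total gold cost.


Cost breakdown:
  Cloth: 18 * 37 = 666
  Scale: 12 * 44 = 528
Total = 666 + 528 = 1194

1194 gold


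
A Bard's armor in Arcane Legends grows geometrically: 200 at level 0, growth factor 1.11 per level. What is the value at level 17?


value = base * growth^level
= 200 * 1.11^17
= 200 * 5.895093
= 1179.02

1179.02 armor


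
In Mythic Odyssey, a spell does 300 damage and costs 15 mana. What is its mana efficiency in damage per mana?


Efficiency = damage / mana
= 300 / 15
= 20.00

20.00 dmg/mana


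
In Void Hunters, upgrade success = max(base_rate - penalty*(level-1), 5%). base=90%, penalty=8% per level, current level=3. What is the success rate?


raw_rate = 90 - 8 * (3 - 1)
= 90 - 8 * 2
= 90 - 16
= 74
Apply floor: max(74, 5) = 74%

74%


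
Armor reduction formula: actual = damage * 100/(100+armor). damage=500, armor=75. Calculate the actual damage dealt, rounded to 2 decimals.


actual = 500 * 100 / (100 + 75)
= 500 * 100 / 175
= 50000 / 175
= 285.71

285.71 damage


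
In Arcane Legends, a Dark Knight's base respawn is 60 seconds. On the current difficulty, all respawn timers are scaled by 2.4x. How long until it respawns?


Respawn time = base * multiplier
= 60 * 2.4
= 144.0 seconds

144.0 seconds


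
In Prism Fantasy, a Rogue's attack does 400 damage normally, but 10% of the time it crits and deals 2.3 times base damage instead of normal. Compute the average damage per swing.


E[dmg] = base * (1 + crit_chance * (crit_mult - 1))
cc as decimal = 10/100 = 0.1
cm - 1 = 2.3 - 1 = 1.3
Bonus factor = 0.1 * 1.3 = 0.13
Total multiplier = 1 + 0.13 = 1.13
Expected damage = 400 * 1.13 = 452.00

452.00 damage


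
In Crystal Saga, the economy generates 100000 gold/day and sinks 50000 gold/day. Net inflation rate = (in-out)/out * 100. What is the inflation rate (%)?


Net gold = 100000 - 50000 = 50000
Inflation rate = net / sunk * 100 = 50000 / 50000 * 100
= 1.0 * 100
= 100.00%

100.00%


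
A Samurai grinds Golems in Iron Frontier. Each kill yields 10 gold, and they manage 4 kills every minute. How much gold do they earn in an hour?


Gold per minute = 10 * 4 = 40
Gold per hour = 40 * 60 = 2400

2400 gold/hour


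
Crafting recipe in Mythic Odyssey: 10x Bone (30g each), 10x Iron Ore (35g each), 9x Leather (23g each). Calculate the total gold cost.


Cost breakdown:
  Bone: 10 * 30 = 300
  Iron Ore: 10 * 35 = 350
  Leather: 9 * 23 = 207
Total = 300 + 350 + 207 = 857

857 gold


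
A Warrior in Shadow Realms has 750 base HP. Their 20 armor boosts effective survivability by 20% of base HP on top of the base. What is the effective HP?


EHP = 750 * (1 + 20/100)
= 750 * (1 + 0.2)
= 750 * 1.2
= 900.0

900.0 EHP


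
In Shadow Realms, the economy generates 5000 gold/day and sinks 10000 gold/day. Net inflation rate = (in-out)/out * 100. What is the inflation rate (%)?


Net gold = 5000 - 10000 = -5000
Inflation rate = net / sunk * 100 = -5000 / 10000 * 100
= -0.5 * 100
= -50.00%

-50.00%


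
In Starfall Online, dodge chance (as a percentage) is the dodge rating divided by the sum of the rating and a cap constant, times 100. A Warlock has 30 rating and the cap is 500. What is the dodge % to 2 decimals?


dodge% = 30 / (30 + 500) * 100
= 30 / 530 * 100
= 0.056604 * 100
= 5.66%

5.66%


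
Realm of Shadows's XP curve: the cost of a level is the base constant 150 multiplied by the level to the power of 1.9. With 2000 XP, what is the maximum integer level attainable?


XP = 150 * level^1.9, so level = (XP / 150)^(1/1.9)
= (2000 / 150)^(1/1.9)
= 13.3333^0.5263
= 3.9091
Floor: level = 3

level 3


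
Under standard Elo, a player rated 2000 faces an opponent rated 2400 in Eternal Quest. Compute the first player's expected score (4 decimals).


Elo expected score: Ea = 1/(1 + 10^((Rb-Ra)/400))
Rb - Ra = 2400 - 2000 = 400
(Rb-Ra)/400 = 400/400 = 1.0
10^1.0 = 10.0
Ea = 1/(1 + 10.0) = 1/11.0 = 0.0909

0.0909


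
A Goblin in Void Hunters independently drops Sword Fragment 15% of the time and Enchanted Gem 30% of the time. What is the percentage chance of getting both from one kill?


For independent events, P(both) = P(A) * P(B)
= 15% * 30%
= 450 / 100 %
= 4.5%

4.5%


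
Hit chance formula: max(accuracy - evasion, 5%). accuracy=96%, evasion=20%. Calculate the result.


accuracy - evasion = 96 - 20 = 76
Apply floor: max(76, 5) = 76
Hit chance = 76%

76%


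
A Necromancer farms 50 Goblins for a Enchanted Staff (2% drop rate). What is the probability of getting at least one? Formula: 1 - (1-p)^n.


P(at least one) = 1 - P(none) = 1 - (1-p)^n
p = 2/100 = 0.02
1 - p = 0.98
(1 - p)^50 = 0.98^50 = 0.364170
P(at least one) = 1 - 0.364170 = 0.6358

0.6358


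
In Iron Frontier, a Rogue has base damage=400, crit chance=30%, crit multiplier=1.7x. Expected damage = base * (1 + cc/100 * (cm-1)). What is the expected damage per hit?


E[dmg] = base * (1 + crit_chance * (crit_mult - 1))
cc as decimal = 30/100 = 0.3
cm - 1 = 1.7 - 1 = 0.7
Bonus factor = 0.3 * 0.7 = 0.21
Total multiplier = 1 + 0.21 = 1.21
Expected damage = 400 * 1.21 = 484.00

484.00 damage


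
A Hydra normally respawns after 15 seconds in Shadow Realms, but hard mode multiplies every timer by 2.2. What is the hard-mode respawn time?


Respawn time = base * multiplier
= 15 * 2.2
= 33.0 seconds

33.0 seconds


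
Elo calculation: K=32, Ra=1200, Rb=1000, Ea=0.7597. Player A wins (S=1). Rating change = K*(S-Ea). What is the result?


Elo update: delta = K * (S - Ea), where S = 1 (wins)
S - Ea = 1 - 0.7597 = 0.2403
Rating change = 32 * 0.2403
= 7.69

7.69 rating points


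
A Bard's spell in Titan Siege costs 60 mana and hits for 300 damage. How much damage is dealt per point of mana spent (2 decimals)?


Efficiency = damage / mana
= 300 / 60
= 5.00

5.00 dmg/mana


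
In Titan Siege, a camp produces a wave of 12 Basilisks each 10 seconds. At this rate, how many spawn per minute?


Spawns per minute = count * (60 / interval)
= 12 * (60 / 10)
= 12 * 6.0
= 72.0

72.0 per minute


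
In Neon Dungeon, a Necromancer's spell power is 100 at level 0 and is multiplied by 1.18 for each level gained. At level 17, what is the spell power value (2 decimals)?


value = base * growth^level
= 100 * 1.18^17
= 100 * 16.672247
= 1667.22

1667.22 spell power


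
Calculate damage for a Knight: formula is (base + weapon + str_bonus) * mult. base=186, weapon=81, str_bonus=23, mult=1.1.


Sum base + weapon + str = 186 + 81 + 23 = 290
Multiply by 1.1:
290 * 1.1 = 319.0

319.0 damage


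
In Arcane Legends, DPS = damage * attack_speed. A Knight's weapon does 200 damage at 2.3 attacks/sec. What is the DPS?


DPS = damage * attack_speed
= 200 * 2.3
= 460.0

460.0 DPS


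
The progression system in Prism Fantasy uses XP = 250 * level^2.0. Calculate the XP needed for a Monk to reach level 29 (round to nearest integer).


XP = 250 * level^2.0
Substitute level = 29:
XP = 250 * 29^2.0
= 250 * 841.0
= 210250

210250 XP


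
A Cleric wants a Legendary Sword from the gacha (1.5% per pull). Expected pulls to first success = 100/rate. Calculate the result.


Expected pulls for a geometric distribution = 1/p = 100 / rate%
= 100 / 1.5
= 66.67

66.67 pulls


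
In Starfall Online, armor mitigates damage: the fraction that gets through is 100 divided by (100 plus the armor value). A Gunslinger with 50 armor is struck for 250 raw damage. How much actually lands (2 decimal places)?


actual = 250 * 100 / (100 + 50)
= 250 * 100 / 150
= 25000 / 150
= 166.67

166.67 damage


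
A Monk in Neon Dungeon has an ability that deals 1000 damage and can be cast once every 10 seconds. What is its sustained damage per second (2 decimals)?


DPS = damage / cooldown
= 1000 / 10
= 100.00

100.00 DPS


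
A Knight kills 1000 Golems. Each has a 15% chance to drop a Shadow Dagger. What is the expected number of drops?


Expected drops = kills * (drop_rate / 100)
= 1000 * (15 / 100)
= 1000 * 0.15
= 150.0

150.0 drops


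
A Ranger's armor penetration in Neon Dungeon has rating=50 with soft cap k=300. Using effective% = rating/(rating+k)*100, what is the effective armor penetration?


effective% = rating / (rating + k) * 100
= 50 / (50 + 300) * 100
= 50 / 350 * 100
= 0.142857 * 100
= 14.29%

14.29%


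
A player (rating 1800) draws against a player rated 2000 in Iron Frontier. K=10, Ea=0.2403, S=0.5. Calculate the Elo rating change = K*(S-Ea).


Elo update: delta = K * (S - Ea), where S = 0.5 (draws)
S - Ea = 0.5 - 0.2403 = 0.2597
Rating change = 10 * 0.2597
= 2.60

2.60 rating points


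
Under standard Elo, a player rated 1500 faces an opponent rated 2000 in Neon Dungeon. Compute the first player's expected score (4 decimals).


Elo expected score: Ea = 1/(1 + 10^((Rb-Ra)/400))
Rb - Ra = 2000 - 1500 = 500
(Rb-Ra)/400 = 500/400 = 1.25
10^1.25 = 17.782794
Ea = 1/(1 + 17.782794) = 1/18.782794 = 0.0532

0.0532


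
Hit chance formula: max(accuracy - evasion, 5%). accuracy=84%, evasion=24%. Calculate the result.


accuracy - evasion = 84 - 24 = 60
Apply floor: max(60, 5) = 60
Hit chance = 60%

60%


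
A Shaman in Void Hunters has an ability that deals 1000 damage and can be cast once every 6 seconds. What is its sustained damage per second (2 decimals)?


DPS = damage / cooldown
= 1000 / 6
= 166.67

166.67 DPS


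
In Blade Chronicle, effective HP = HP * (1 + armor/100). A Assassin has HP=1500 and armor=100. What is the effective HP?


EHP = 1500 * (1 + 100/100)
= 1500 * (1 + 1.0)
= 1500 * 2.0
= 3000.0

3000.0 EHP


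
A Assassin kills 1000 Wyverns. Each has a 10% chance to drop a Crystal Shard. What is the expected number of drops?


Expected drops = kills * (drop_rate / 100)
= 1000 * (10 / 100)
= 1000 * 0.1
= 100.0

100.0 drops


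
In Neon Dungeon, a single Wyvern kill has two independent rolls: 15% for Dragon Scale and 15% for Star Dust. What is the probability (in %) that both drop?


For independent events, P(both) = P(A) * P(B)
= 15% * 15%
= 225 / 100 %
= 2.25%

2.25%


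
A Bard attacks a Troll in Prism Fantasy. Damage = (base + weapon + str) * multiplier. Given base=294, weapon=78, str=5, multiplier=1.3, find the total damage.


Sum base + weapon + str = 294 + 78 + 5 = 377
Multiply by 1.3:
377 * 1.3 = 490.1

490.1 damage


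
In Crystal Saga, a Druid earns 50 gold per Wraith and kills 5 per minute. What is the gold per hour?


Gold per minute = 50 * 5 = 250
Gold per hour = 250 * 60 = 15000

15000 gold/hour


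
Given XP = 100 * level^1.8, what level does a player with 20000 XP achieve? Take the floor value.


XP = 100 * level^1.8, so level = (XP / 100)^(1/1.8)
= (20000 / 100)^(1/1.8)
= 200.0^0.5556
= 18.9824
Floor: level = 18

level 18


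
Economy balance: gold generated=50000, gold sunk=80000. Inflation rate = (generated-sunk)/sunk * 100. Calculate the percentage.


Net gold = 50000 - 80000 = -30000
Inflation rate = net / sunk * 100 = -30000 / 80000 * 100
= -0.375 * 100
= -37.50%

-37.50%


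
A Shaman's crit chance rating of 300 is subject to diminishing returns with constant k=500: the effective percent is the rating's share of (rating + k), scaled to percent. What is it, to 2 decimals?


effective% = rating / (rating + k) * 100
= 300 / (300 + 500) * 100
= 300 / 800 * 100
= 0.375 * 100
= 37.50%

37.50%


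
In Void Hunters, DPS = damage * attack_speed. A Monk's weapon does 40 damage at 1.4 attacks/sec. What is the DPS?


DPS = damage * attack_speed
= 40 * 1.4
= 56.0

56.0 DPS


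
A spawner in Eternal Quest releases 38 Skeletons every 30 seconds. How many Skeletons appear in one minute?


Spawns per minute = count * (60 / interval)
= 38 * (60 / 30)
= 38 * 2.0
= 76.0

76.0 per minute


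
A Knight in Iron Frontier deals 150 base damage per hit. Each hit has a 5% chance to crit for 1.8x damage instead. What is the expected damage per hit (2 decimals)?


E[dmg] = base * (1 + crit_chance * (crit_mult - 1))
cc as decimal = 5/100 = 0.05
cm - 1 = 1.8 - 1 = 0.8
Bonus factor = 0.05 * 0.8 = 0.04
Total multiplier = 1 + 0.04 = 1.04
Expected damage = 150 * 1.04 = 156.00

156.00 damage


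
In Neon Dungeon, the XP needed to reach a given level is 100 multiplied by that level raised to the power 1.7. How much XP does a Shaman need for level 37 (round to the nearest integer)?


XP = 100 * level^1.7
Substitute level = 37:
XP = 100 * 37^1.7
= 100 * 463.386
= 46339

46339 XP


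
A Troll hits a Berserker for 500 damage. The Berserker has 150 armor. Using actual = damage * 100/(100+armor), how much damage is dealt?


actual = 500 * 100 / (100 + 150)
= 500 * 100 / 250
= 50000 / 250
= 200.00

200.00 damage


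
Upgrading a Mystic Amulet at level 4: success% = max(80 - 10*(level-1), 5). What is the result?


raw_rate = 80 - 10 * (4 - 1)
= 80 - 10 * 3
= 80 - 30
= 50
Apply floor: max(50, 5) = 50%

50%


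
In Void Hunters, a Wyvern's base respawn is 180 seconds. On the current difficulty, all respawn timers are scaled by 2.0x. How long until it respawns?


Respawn time = base * multiplier
= 180 * 2.0
= 360.0 seconds

360.0 seconds


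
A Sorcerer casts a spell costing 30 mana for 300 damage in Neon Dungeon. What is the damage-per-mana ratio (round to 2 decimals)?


Efficiency = damage / mana
= 300 / 30
= 10.00

10.00 dmg/mana


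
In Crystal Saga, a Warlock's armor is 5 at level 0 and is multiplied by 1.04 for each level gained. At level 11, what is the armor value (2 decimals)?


value = base * growth^level
= 5 * 1.04^11
= 5 * 1.539454
= 7.70

7.70 armor


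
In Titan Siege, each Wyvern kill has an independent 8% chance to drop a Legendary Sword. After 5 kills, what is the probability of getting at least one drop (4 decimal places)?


P(at least one) = 1 - P(none) = 1 - (1-p)^n
p = 8/100 = 0.08
1 - p = 0.92
(1 - p)^5 = 0.92^5 = 0.659082
P(at least one) = 1 - 0.659082 = 0.3409

0.3409


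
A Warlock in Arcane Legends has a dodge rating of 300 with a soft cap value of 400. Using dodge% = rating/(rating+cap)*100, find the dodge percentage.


dodge% = 300 / (300 + 400) * 100
= 300 / 700 * 100
= 0.428571 * 100
= 42.86%

42.86%


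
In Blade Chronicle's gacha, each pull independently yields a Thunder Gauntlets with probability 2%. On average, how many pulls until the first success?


Expected pulls for a geometric distribution = 1/p = 100 / rate%
= 100 / 2
= 50.0

50.0 pulls


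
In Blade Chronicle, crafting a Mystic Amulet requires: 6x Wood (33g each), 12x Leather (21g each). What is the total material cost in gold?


Cost breakdown:
  Wood: 6 * 33 = 198
  Leather: 12 * 21 = 252
Total = 198 + 252 = 450

450 gold


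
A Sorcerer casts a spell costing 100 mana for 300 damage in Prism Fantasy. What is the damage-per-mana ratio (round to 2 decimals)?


Efficiency = damage / mana
= 300 / 100
= 3.00

3.00 dmg/mana


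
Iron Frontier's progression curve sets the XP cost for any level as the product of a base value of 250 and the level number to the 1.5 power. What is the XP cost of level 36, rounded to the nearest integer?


XP = 250 * level^1.5
Substitute level = 36:
XP = 250 * 36^1.5
= 250 * 216.0
= 54000

54000 XP


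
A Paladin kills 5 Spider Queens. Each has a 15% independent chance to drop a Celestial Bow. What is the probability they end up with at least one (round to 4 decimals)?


P(at least one) = 1 - P(none) = 1 - (1-p)^n
p = 15/100 = 0.15
1 - p = 0.85
(1 - p)^5 = 0.85^5 = 0.443705
P(at least one) = 1 - 0.443705 = 0.5563

0.5563


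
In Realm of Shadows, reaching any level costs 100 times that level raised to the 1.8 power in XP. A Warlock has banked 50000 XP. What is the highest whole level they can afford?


XP = 100 * level^1.8, so level = (XP / 100)^(1/1.8)
= (50000 / 100)^(1/1.8)
= 500.0^0.5556
= 31.5811
Floor: level = 31

level 31


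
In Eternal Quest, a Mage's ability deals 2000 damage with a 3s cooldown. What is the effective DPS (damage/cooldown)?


DPS = damage / cooldown
= 2000 / 3
= 666.67

666.67 DPS


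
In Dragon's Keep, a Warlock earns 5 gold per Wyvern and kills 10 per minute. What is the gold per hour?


Gold per minute = 5 * 10 = 50
Gold per hour = 50 * 60 = 3000

3000 gold/hour


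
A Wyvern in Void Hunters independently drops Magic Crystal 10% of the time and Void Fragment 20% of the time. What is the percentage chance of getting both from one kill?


For independent events, P(both) = P(A) * P(B)
= 10% * 20%
= 200 / 100 %
= 2.0%

2.0%


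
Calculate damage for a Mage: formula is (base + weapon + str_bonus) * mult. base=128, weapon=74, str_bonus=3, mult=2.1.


Sum base + weapon + str = 128 + 74 + 3 = 205
Multiply by 2.1:
205 * 2.1 = 430.5

430.5 damage


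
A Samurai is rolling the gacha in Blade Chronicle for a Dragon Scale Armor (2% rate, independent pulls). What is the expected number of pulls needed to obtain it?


Expected pulls for a geometric distribution = 1/p = 100 / rate%
= 100 / 2
= 50.0

50.0 pulls


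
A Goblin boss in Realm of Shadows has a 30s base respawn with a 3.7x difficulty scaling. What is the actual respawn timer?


Respawn time = base * multiplier
= 30 * 3.7
= 111.0 seconds

111.0 seconds


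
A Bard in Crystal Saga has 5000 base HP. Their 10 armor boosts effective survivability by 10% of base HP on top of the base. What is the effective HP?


EHP = 5000 * (1 + 10/100)
= 5000 * (1 + 0.1)
= 5000 * 1.1
= 5500.0

5500.0 EHP


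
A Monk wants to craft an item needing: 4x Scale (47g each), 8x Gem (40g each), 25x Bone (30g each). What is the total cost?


Cost breakdown:
  Scale: 4 * 47 = 188
  Gem: 8 * 40 = 320
  Bone: 25 * 30 = 750
Total = 188 + 320 + 750 = 1258

1258 gold


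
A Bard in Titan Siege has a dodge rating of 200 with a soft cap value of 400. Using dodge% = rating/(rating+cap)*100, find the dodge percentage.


dodge% = 200 / (200 + 400) * 100
= 200 / 600 * 100
= 0.333333 * 100
= 33.33%

33.33%


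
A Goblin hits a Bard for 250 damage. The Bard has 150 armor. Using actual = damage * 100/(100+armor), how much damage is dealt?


actual = 250 * 100 / (100 + 150)
= 250 * 100 / 250
= 25000 / 250
= 100.00

100.00 damage


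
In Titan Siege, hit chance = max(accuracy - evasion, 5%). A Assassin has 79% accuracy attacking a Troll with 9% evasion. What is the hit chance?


accuracy - evasion = 79 - 9 = 70
Apply floor: max(70, 5) = 70
Hit chance = 70%

70%


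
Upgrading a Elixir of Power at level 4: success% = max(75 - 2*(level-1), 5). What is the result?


raw_rate = 75 - 2 * (4 - 1)
= 75 - 2 * 3
= 75 - 6
= 69
Apply floor: max(69, 5) = 69%

69%


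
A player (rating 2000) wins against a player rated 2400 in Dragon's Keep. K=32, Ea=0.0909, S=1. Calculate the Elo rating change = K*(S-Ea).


Elo update: delta = K * (S - Ea), where S = 1 (wins)
S - Ea = 1 - 0.0909 = 0.9091
Rating change = 32 * 0.9091
= 29.09

29.09 rating points


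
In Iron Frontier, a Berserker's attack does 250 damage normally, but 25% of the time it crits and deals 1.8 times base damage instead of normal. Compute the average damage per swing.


E[dmg] = base * (1 + crit_chance * (crit_mult - 1))
cc as decimal = 25/100 = 0.25
cm - 1 = 1.8 - 1 = 0.8
Bonus factor = 0.25 * 0.8 = 0.2
Total multiplier = 1 + 0.2 = 1.2
Expected damage = 250 * 1.2 = 300.00

300.00 damage


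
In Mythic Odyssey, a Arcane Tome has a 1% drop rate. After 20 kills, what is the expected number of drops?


Expected drops = kills * (drop_rate / 100)
= 20 * (1 / 100)
= 20 * 0.01
= 0.2

0.2 drops


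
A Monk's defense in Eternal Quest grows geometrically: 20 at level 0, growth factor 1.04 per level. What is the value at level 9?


value = base * growth^level
= 20 * 1.04^9
= 20 * 1.423312
= 28.47

28.47 defense


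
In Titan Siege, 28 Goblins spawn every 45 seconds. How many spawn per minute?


Spawns per minute = count * (60 / interval)
= 28 * (60 / 45)
= 28 * 1.3333
= 37.33

37.33 per minute


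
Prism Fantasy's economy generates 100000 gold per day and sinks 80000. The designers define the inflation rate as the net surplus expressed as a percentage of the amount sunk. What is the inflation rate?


Net gold = 100000 - 80000 = 20000
Inflation rate = net / sunk * 100 = 20000 / 80000 * 100
= 0.25 * 100
= 25.00%

25.00%


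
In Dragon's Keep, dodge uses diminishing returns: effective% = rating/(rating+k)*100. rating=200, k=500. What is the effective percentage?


effective% = rating / (rating + k) * 100
= 200 / (200 + 500) * 100
= 200 / 700 * 100
= 0.285714 * 100
= 28.57%

28.57%


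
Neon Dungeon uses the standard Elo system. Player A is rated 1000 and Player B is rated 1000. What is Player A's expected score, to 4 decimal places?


Elo expected score: Ea = 1/(1 + 10^((Rb-Ra)/400))
Rb - Ra = 1000 - 1000 = 0
(Rb-Ra)/400 = 0/400 = 0.0
10^0.0 = 1.0
Ea = 1/(1 + 1.0) = 1/2.0 = 0.5000

0.5000


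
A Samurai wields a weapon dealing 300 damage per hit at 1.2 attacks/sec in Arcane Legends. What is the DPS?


DPS = damage * attack_speed
= 300 * 1.2
= 360.0

360.0 DPS


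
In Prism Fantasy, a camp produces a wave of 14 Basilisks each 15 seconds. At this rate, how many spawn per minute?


Spawns per minute = count * (60 / interval)
= 14 * (60 / 15)
= 14 * 4.0
= 56.0

56.0 per minute
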